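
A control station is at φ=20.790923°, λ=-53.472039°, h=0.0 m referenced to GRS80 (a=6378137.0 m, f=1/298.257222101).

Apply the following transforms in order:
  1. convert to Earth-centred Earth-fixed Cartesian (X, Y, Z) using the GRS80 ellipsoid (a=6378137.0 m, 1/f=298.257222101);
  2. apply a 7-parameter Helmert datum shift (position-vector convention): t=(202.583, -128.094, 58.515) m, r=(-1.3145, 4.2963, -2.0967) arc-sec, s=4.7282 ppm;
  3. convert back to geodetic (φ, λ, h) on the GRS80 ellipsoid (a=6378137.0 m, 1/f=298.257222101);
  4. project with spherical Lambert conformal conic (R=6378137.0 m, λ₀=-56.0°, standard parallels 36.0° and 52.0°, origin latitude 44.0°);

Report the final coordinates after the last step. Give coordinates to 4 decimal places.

E=281265.3647 m, N=-2622513.9410 m

start: φ=20.790923°, λ=-53.472039°, h=0.000 m
→ ECEF (a=6378137.000, f=1/298.257222101): X=3550648.7456, Y=-4793532.2452, Z=2249769.3179
→ Helmert 7p (PV): X=3550866.2507, Y=-4793704.7592, Z=2249795.0620
→ geod (Bowring, a=6378137.000): φ=20.79028090°, λ=-53.47134655°, h=259.7702 m
→ lcc (R=6378137.0, λ₀=-56.0°): E=281265.3647, N=-2622513.9410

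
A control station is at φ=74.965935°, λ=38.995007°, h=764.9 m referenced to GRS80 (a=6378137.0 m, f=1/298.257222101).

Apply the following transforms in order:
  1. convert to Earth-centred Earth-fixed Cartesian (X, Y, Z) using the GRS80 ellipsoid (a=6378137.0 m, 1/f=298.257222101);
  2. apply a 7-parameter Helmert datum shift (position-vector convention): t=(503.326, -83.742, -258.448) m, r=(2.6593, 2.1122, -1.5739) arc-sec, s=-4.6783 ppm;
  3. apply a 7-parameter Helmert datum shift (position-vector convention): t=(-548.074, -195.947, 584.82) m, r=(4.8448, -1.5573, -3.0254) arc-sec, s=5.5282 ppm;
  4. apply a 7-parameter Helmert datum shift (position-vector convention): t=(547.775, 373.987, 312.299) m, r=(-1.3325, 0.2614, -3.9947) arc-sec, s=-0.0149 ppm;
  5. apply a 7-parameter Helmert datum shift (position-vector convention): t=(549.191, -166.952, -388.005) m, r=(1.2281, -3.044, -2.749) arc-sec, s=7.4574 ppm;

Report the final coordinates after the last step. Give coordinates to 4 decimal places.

start: φ=74.965935°, λ=38.995007°, h=764.900 m
→ ECEF (a=6378137.000, f=1/298.257222101): X=1290024.1457, Y=1044454.8322, Z=6138519.2083
→ Helmert 7p (PV): X=1290592.2658, Y=1044277.2191, Z=6138232.2981
→ Helmert 7p (PV): X=1290020.2996, Y=1043923.9380, Z=6138885.3239
→ Helmert 7p (PV): X=1290596.0527, Y=1044312.5838, Z=6139189.1527
→ Helmert 7p (PV): X=1291078.1852, Y=1044099.6661, Z=6138872.1943

X=1291078.1852 m, Y=1044099.6661 m, Z=6138872.1943 m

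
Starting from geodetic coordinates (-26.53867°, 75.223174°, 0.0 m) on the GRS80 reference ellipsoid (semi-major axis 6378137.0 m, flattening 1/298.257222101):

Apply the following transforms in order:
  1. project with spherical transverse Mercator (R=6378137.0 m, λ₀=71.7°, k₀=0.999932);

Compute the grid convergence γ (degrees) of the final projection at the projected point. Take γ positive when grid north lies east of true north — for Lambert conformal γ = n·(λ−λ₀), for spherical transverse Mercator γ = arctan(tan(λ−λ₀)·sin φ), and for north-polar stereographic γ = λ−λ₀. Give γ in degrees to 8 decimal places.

-1.57574985

start: φ=-26.538670°, λ=75.223174°, h=0.000 m
→ into tm (λ₀=71.7°): φ=-26.53867000°, λ−λ₀=3.52317400°
convergence γ = -1.57574985°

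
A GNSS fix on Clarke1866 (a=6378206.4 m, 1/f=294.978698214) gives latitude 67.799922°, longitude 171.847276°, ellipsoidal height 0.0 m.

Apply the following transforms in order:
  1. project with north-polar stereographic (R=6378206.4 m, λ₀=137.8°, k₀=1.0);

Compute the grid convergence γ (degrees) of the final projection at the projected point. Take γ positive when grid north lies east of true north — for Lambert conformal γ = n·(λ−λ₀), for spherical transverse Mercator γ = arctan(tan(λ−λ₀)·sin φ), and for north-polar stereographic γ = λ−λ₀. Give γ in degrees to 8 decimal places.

start: φ=67.799922°, λ=171.847276°, h=0.000 m
→ into stereo (λ₀=137.8°): φ=67.79992200°, λ−λ₀=34.04727600°
convergence γ = 34.04727600°

34.04727600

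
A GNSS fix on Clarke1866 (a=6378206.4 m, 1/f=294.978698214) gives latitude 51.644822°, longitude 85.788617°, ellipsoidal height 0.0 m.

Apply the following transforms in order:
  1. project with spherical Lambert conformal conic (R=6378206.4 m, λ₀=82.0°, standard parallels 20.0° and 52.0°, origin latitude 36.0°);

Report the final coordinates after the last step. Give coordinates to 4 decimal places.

E=261144.6714 m, N=1698981.5884 m

start: φ=51.644822°, λ=85.788617°, h=0.000 m
→ lcc (R=6378206.4, λ₀=82.0°): E=261144.6714, N=1698981.5884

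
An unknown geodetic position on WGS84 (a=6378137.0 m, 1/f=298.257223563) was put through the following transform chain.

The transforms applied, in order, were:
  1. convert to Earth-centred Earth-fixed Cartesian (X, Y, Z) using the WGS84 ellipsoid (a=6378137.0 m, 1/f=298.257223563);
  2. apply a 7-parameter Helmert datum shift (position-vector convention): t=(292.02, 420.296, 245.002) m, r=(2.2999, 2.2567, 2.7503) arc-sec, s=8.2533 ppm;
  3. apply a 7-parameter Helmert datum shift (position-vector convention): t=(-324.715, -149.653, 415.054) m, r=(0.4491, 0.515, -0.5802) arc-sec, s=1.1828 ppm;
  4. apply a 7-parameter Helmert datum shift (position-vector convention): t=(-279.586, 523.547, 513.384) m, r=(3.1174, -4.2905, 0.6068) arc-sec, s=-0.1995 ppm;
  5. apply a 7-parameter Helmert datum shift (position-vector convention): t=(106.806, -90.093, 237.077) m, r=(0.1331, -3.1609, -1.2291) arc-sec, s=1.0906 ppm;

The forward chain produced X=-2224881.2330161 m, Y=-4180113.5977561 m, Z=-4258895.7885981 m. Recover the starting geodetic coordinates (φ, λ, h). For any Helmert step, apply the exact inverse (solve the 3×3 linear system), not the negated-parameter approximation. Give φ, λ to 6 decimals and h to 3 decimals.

start: X=-2224881.2330, Y=-4180113.5978, Z=-4258895.7886 m
→ Helmert⁻¹: X=-2225025.9726, Y=-4180034.9529, Z=-4259091.4259
→ Helmert⁻¹: X=-2224847.7307, Y=-4180617.1650, Z=-4259496.1967
→ Helmert⁻¹: X=-2224497.9892, Y=-4180478.0997, Z=-4259902.6640
→ Helmert⁻¹: X=-2224780.7859, Y=-4180881.7260, Z=-4260090.2291
→ geod (Bowring, a=6378137.000): φ=-42.16331600°, λ=-118.01887000°, h=1523.7900 m

φ=-42.163316°, λ=-118.018870°, h=1523.790 m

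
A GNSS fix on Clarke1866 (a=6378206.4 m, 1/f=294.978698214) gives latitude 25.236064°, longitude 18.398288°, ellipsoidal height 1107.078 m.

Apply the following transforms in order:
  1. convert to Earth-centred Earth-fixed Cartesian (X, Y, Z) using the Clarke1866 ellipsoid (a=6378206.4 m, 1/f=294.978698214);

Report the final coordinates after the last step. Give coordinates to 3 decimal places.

X=5478880.818 m, Y=1822399.244 m, Z=2703069.060 m

start: φ=25.236064°, λ=18.398288°, h=1107.078 m
→ ECEF (a=6378206.400, f=1/294.978698214): X=5478880.8177, Y=1822399.2435, Z=2703069.0599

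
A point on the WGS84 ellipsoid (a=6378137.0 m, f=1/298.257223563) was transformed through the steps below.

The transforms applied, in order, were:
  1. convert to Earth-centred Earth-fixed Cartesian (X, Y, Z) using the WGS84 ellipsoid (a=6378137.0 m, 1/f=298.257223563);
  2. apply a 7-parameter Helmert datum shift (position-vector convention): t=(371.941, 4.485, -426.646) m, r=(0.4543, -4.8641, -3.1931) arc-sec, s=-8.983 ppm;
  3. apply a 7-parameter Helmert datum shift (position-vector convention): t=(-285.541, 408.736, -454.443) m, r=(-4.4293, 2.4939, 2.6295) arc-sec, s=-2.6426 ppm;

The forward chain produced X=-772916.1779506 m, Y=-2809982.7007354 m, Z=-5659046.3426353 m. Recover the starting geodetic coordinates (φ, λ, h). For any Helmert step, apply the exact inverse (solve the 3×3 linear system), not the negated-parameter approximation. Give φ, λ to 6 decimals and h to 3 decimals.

start: X=-772916.1780, Y=-2809982.7007, Z=-5659046.3426 m
→ Helmert⁻¹: X=-772600.0867, Y=-2810267.5007, Z=-5658676.5417
→ Helmert⁻¹: X=-773068.8985, Y=-2810321.6605, Z=-5658276.3041
→ geod (Bowring, a=6378137.000): φ=-62.90221300°, λ=-105.38061900°, h=3656.0200 m

φ=-62.902213°, λ=-105.380619°, h=3656.020 m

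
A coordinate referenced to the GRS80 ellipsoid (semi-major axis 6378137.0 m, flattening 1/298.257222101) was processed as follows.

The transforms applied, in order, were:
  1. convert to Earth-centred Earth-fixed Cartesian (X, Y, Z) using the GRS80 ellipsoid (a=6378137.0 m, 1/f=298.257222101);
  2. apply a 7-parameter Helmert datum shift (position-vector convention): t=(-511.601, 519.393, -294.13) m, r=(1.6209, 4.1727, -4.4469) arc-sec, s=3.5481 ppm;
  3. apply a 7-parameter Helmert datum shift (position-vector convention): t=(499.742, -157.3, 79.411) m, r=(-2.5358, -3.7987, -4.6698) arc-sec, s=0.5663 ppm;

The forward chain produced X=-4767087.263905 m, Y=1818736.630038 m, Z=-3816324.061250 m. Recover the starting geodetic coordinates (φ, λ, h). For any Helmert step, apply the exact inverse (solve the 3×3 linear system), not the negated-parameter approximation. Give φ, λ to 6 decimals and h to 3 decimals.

φ=-36.979309°, λ=159.123252°, h=889.646 m

start: X=-4767087.2639, Y=1818736.6300, Z=-3816324.0612 m
→ Helmert⁻¹: X=-4767695.7672, Y=1818831.8773, Z=-3816291.1456
→ Helmert⁻¹: X=-4767129.2513, Y=1818173.2692, Z=-3816094.2022
→ geod (Bowring, a=6378137.000): φ=-36.97930900°, λ=159.12325200°, h=889.6460 m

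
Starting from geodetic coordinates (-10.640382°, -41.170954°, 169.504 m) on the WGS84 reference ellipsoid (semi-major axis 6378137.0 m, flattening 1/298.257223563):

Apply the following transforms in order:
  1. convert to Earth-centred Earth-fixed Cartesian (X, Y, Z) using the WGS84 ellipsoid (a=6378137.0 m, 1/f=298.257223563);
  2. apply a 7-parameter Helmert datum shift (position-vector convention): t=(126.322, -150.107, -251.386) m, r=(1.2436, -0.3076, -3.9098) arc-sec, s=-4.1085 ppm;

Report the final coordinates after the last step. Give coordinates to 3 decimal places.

X=4719275.643 m, Y=-4127378.366 m, Z=-1170230.584 m

start: φ=-10.640382°, λ=-41.170954°, h=169.504 m
→ ECEF (a=6378137.000, f=1/298.257223563): X=4719245.1960, Y=-4127162.8157, Z=-1169966.1595
→ Helmert 7p (PV): X=4719275.6427, Y=-4127378.3665, Z=-1170230.5842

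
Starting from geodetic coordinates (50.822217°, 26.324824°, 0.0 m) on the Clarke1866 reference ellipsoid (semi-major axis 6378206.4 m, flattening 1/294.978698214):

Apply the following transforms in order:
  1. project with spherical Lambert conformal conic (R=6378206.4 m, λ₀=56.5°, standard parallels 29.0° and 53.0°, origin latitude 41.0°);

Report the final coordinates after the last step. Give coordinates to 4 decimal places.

start: φ=50.822217°, λ=26.324824°, h=0.000 m
→ lcc (R=6378206.4, λ₀=56.5°): E=-2063353.3215, N=1437122.2508

E=-2063353.3215 m, N=1437122.2508 m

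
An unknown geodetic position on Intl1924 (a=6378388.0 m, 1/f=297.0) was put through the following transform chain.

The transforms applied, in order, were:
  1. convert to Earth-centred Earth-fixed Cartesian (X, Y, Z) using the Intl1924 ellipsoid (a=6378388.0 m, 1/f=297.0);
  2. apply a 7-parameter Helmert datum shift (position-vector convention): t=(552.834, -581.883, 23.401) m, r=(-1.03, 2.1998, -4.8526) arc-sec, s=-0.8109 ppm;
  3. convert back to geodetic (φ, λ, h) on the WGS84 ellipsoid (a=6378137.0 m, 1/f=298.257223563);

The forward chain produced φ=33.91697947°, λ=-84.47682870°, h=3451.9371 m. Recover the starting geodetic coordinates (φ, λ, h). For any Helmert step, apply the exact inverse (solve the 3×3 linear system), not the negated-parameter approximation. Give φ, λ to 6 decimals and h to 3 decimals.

start: φ=33.916979°, λ=-84.476829°, h=3451.937 m
→ ECEF (a=6378137.000, f=1/298.257223563): X=510237.9146, Y=-5276654.9644, Z=3540734.5672
→ Helmert⁻¹: X=509771.8581, Y=-5276083.0476, Z=3540693.1275
→ geod (Bowring, a=6378388.000): φ=33.92051900°, λ=-84.48124800°, h=2696.5970 m

φ=33.920519°, λ=-84.481248°, h=2696.597 m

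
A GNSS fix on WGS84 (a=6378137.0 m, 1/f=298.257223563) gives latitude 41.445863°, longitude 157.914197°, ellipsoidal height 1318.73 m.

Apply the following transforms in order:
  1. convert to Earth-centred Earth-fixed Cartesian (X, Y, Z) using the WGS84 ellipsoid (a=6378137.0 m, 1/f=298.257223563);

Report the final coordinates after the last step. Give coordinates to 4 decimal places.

X=-4437544.2177 m, Y=1800619.1295 m, Z=4200540.0733 m

start: φ=41.445863°, λ=157.914197°, h=1318.730 m
→ ECEF (a=6378137.000, f=1/298.257223563): X=-4437544.2177, Y=1800619.1295, Z=4200540.0733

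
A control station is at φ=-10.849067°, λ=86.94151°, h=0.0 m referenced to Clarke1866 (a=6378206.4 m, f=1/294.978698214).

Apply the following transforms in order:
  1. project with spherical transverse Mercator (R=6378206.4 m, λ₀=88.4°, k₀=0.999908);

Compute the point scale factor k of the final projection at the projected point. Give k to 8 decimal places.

start: φ=-10.849067°, λ=86.941510°, h=0.000 m
→ into tm (λ₀=88.4°): φ=-10.84906700°, λ−λ₀=-1.45849000°
scale k = 1.00022056

1.00022056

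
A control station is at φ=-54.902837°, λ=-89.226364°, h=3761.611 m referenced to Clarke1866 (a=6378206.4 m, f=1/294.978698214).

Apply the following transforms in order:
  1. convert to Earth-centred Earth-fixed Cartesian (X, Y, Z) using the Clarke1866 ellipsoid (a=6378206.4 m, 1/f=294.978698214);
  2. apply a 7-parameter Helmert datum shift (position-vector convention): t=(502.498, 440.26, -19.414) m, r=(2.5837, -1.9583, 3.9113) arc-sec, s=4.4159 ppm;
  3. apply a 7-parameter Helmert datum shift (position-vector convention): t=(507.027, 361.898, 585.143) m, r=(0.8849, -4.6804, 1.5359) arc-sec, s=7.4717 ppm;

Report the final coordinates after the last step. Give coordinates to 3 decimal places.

start: φ=-54.902837°, λ=-89.226364°, h=3761.611 m
→ ECEF (a=6378206.400, f=1/294.978698214): X=49657.2010, Y=-3677407.8931, Z=-5198047.3994
→ Helmert 7p (PV): X=50279.0026, Y=-3676917.8188, Z=-5198135.3599
→ Helmert 7p (PV): X=50931.7376, Y=-3676560.7184, Z=-5197603.6895

X=50931.738 m, Y=-3676560.718 m, Z=-5197603.689 m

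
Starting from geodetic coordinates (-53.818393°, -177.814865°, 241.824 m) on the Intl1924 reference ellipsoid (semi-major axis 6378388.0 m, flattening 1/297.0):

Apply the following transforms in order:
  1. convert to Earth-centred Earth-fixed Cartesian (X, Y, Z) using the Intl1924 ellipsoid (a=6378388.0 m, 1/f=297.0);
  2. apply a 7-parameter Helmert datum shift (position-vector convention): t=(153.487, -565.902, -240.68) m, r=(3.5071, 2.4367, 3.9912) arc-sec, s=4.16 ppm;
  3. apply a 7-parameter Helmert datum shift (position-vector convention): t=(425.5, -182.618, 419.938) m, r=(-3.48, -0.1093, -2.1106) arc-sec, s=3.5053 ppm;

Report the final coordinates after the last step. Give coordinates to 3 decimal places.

start: φ=-53.818393°, λ=-177.814865°, h=241.824 m
→ ECEF (a=6378388.000, f=1/297.0): X=-3771131.2375, Y=-143892.4204, Z=-5125135.0985
→ Helmert 7p (PV): X=-3771051.1999, Y=-144444.7498, Z=-5125354.9954
→ Helmert 7p (PV): X=-3770637.6807, Y=-144675.7596, Z=-5124952.5846

X=-3770637.681 m, Y=-144675.760 m, Z=-5124952.585 m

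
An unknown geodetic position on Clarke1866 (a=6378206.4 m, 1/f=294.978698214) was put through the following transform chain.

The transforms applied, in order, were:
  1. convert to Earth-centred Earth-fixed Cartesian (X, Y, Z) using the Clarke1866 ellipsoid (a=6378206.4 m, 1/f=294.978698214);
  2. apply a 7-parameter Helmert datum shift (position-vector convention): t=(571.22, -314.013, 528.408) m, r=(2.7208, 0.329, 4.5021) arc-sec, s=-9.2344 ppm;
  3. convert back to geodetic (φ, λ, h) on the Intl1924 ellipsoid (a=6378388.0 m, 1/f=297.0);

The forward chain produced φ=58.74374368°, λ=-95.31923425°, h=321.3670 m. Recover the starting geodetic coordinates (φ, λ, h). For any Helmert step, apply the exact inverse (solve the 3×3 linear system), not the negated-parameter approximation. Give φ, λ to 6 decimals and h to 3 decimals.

start: φ=58.743744°, λ=-95.319234°, h=321.367 m
→ ECEF (a=6378388.000, f=1/297.0): X=-307581.6003, Y=-3303570.9333, Z=5429569.8484
→ Helmert⁻¹: X=-308236.4241, Y=-3303209.0817, Z=5429134.6552
→ geod (Bowring, a=6378206.400): φ=58.74518400°, λ=-95.33107400°, h=82.5270 m

φ=58.745184°, λ=-95.331074°, h=82.527 m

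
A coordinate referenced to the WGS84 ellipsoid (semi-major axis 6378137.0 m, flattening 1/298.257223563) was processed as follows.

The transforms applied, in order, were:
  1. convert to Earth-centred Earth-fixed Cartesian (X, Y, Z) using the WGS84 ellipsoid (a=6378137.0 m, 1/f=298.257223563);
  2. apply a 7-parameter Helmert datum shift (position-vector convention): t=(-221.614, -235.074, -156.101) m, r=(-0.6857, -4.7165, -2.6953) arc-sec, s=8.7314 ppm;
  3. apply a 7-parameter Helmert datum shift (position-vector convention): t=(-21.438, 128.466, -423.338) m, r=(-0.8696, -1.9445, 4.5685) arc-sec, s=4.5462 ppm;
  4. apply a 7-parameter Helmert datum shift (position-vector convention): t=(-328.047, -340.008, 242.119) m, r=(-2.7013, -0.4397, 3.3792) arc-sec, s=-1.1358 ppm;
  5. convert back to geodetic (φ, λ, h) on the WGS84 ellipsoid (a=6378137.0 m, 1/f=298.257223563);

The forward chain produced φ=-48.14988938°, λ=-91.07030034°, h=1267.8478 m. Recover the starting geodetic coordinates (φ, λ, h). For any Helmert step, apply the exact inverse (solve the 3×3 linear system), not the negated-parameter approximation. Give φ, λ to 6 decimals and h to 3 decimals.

start: φ=-48.149889°, λ=-91.070300°, h=1267.848 m
→ ECEF (a=6378137.000, f=1/298.257223563): X=-79651.0717, Y=-4263419.5466, Z=-4728956.5706
→ Helmert⁻¹: X=-79403.0366, Y=-4263021.1441, Z=-4729259.7214
→ Helmert⁻¹: X=-79520.2397, Y=-4263108.5313, Z=-4728832.1086
→ Helmert⁻¹: X=-79350.3566, Y=-4262821.5539, Z=-4728647.0768
→ geod (Bowring, a=6378137.000): φ=-48.15207500°, λ=-91.06641000°, h=634.6700 m

φ=-48.152075°, λ=-91.066410°, h=634.670 m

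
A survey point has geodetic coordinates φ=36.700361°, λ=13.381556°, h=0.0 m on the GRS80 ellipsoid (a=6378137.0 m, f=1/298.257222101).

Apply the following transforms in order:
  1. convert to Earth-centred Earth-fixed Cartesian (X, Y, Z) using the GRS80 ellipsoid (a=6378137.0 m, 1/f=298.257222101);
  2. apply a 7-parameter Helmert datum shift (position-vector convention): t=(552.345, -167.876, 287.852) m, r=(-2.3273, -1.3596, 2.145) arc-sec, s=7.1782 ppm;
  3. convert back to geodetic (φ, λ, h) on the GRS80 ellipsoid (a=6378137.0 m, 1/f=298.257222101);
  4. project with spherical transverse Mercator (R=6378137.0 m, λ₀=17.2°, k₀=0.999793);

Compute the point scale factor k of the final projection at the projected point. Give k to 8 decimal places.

start: φ=36.700361°, λ=13.381556°, h=0.000 m
→ ECEF (a=6378137.000, f=1/298.257222101): X=4980931.3265, Y=1184930.9459, Z=3790784.4153
→ Helmert 7p (PV): X=4981482.1159, Y=1184866.1459, Z=3791118.9407
→ geod (Bowring, a=6378137.000): φ=36.69997303°, λ=13.37942424°, h=617.5193 m
→ into tm (λ₀=17.2°): φ=36.69997303°, λ−λ₀=-3.82057576°
scale k = 1.00122283

1.00122283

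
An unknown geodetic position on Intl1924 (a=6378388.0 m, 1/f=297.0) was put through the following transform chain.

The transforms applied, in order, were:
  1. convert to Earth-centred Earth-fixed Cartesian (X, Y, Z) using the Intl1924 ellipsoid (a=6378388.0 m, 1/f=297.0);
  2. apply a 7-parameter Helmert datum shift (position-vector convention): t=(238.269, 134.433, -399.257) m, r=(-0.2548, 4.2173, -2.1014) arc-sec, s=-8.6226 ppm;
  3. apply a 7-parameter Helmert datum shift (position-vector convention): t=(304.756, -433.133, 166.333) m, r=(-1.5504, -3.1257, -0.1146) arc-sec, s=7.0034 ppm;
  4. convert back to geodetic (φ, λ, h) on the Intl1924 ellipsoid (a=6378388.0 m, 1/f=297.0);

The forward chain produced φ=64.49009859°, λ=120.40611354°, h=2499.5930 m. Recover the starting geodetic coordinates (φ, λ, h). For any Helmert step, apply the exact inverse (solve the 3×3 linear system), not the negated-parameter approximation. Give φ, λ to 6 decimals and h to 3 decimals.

start: φ=64.490099°, λ=120.406114°, h=2499.593 m
→ ECEF (a=6378388.000, f=1/297.0): X=-1394675.2091, Y=2376585.3028, Z=5735840.4476
→ Helmert⁻¹: X=-1394884.5988, Y=2376957.9013, Z=5735672.9501
→ Helmert⁻¹: X=-1395276.3928, Y=2376822.6621, Z=5736096.0756
→ geod (Bowring, a=6378388.000): φ=64.48696700°, λ=120.41439500°, h=2949.5260 m

φ=64.486967°, λ=120.414395°, h=2949.526 m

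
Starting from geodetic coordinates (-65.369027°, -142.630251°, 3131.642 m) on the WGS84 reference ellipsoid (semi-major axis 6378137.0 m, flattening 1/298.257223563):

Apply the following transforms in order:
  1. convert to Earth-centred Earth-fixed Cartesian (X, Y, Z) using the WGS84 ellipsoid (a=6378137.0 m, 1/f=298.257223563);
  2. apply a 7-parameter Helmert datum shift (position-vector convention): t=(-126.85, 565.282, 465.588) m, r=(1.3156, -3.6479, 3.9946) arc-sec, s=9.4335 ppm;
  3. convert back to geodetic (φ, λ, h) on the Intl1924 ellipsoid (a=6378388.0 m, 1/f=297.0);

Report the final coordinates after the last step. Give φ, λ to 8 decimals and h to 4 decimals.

φ=-65.37090490°, λ=-142.63974500°, h=2492.2320 m

start: φ=-65.369027°, λ=-142.630251°, h=3131.642 m
→ ECEF (a=6378137.000, f=1/298.257223563): X=-2119493.9145, Y=-1618702.9852, Z=-5777824.8764
→ Helmert 7p (PV): X=-2119507.2253, Y=-1618157.1680, Z=-5777461.6027
→ geod (Bowring, a=6378388.000): φ=-65.37090490°, λ=-142.63974500°, h=2492.2320 m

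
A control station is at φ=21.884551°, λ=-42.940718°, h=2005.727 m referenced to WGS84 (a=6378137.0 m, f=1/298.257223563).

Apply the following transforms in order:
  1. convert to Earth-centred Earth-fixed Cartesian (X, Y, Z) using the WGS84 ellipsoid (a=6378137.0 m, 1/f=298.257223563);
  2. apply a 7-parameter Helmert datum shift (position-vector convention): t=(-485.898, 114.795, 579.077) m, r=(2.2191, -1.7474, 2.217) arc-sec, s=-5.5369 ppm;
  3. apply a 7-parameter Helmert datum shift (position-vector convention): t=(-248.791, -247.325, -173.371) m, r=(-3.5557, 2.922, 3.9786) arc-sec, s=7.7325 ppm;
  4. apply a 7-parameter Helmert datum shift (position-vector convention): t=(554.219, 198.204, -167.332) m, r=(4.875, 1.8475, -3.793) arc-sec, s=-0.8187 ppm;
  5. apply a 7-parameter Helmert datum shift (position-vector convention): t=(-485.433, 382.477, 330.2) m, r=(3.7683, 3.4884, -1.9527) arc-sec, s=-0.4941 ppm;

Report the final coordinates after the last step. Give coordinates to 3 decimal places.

start: φ=21.884551°, λ=-42.940718°, h=2005.727 m
→ ECEF (a=6378137.000, f=1/298.257223563): X=4336075.5081, Y=-4035076.2227, Z=2363302.9322
→ Helmert 7p (PV): X=4335588.9508, Y=-4034917.9061, Z=2363862.2461
→ Helmert 7p (PV): X=4335485.0014, Y=-4035072.0524, Z=2363715.2907
→ Helmert 7p (PV): X=4335982.6418, Y=-4035006.1355, Z=2363411.8234
→ Helmert 7p (PV): X=4335496.8377, Y=-4034705.8911, Z=2363593.8081

X=4335496.838 m, Y=-4034705.891 m, Z=2363593.808 m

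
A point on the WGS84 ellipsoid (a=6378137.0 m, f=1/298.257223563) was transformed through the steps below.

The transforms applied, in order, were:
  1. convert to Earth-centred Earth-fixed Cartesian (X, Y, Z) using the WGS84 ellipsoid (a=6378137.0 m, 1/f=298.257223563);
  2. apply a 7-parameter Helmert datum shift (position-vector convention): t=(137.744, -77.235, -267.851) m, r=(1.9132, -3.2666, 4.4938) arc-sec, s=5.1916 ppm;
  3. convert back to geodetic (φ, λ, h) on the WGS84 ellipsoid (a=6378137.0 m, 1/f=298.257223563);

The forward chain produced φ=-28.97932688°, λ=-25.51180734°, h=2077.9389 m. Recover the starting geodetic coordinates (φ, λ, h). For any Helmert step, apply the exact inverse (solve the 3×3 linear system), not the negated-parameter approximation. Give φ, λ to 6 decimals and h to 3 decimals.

start: φ=-28.979327°, λ=-25.511807°, h=2077.939 m
→ ECEF (a=6378137.000, f=1/298.257223563): X=5041134.9429, Y=-2405773.3593, Z=-3072903.7178
→ Helmert⁻¹: X=5040869.9519, Y=-2405821.9586, Z=-3072677.4318
→ geod (Bowring, a=6378137.000): φ=-28.97849500°, λ=-25.51342800°, h=1777.4080 m

φ=-28.978495°, λ=-25.513428°, h=1777.408 m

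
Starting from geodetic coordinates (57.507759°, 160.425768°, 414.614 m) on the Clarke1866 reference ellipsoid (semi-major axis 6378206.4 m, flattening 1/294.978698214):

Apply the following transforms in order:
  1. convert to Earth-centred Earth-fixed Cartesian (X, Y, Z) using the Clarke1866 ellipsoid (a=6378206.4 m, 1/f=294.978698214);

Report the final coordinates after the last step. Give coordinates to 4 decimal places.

start: φ=57.507759°, λ=160.425768°, h=414.614 m
→ ECEF (a=6378206.400, f=1/294.978698214): X=-3236279.3319, Y=1150747.4756, Z=5356636.5146

X=-3236279.3319 m, Y=1150747.4756 m, Z=5356636.5146 m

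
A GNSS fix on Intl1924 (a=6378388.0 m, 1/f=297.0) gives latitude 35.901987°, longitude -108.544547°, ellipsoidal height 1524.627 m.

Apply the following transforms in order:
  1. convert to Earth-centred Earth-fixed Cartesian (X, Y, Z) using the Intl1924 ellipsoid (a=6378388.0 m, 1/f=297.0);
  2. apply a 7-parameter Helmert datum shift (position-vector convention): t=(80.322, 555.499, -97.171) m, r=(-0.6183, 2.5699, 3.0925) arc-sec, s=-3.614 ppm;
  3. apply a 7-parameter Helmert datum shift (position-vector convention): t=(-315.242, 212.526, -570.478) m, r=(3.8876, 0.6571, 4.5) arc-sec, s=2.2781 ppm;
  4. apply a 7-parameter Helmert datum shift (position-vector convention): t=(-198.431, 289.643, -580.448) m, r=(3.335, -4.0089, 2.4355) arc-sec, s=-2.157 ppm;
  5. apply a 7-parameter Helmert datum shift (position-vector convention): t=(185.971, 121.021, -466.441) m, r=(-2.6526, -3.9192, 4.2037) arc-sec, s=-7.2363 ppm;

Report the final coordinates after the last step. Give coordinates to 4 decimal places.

start: φ=35.901987°, λ=-108.544547°, h=1524.627 m
→ ECEF (a=6378388.000, f=1/297.0): X=-1645500.1113, Y=-4905203.9584, Z=3720340.4912
→ Helmert 7p (PV): X=-1645293.9473, Y=-4904644.2506, Z=3720265.0803
→ Helmert 7p (PV): X=-1645494.0827, Y=-4904548.9110, Z=3719615.8778
→ Helmert 7p (PV): X=-1645703.3466, Y=-4904328.2588, Z=3718916.1262
→ Helmert 7p (PV): X=-1645476.1787, Y=-4904157.4625, Z=3718454.5745

X=-1645476.1787 m, Y=-4904157.4625 m, Z=3718454.5745 m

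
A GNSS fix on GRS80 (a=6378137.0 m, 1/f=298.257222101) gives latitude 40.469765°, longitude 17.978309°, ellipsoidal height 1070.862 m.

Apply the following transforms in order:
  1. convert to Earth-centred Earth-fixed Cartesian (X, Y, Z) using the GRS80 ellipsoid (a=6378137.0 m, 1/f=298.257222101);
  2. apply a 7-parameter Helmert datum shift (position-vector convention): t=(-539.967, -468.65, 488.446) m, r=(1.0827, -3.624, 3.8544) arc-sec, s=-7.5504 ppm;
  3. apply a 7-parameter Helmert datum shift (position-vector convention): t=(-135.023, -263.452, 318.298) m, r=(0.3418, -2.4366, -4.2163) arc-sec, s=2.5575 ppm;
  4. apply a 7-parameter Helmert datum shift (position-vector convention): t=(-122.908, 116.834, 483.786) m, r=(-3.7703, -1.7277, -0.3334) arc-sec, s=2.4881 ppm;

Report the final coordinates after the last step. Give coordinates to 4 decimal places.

X=4621580.8008 m, Y=1499432.2848 m, Z=4119939.0534 m

start: φ=40.469765°, λ=17.978309°, h=1070.862 m
→ ECEF (a=6378137.000, f=1/298.257222101): X=4622540.7575, Y=1500020.0258, Z=4118501.3555
→ Helmert 7p (PV): X=4621865.4982, Y=1499604.8111, Z=4119047.7947
→ Helmert 7p (PV): X=4621724.2911, Y=1499243.8919, Z=4119433.7102
→ Helmert 7p (PV): X=4621580.8008, Y=1499432.2848, Z=4119939.0534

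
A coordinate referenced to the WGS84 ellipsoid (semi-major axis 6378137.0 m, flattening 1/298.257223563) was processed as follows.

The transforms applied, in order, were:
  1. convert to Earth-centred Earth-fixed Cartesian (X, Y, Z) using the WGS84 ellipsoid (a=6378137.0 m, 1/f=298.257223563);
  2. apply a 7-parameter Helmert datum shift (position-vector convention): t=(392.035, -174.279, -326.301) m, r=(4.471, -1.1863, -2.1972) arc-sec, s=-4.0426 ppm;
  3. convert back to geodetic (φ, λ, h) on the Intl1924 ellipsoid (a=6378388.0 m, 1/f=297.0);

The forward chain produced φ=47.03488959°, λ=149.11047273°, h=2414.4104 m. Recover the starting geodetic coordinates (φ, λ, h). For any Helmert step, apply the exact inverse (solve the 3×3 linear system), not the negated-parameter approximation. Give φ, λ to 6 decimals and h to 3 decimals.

φ=47.032912°, λ=149.110446°, h=3171.232 m

start: φ=47.034890°, λ=149.110473°, h=2414.410 m
→ ECEF (a=6378388.000, f=1/297.0): X=-3738740.4527, Y=2236661.9432, Z=4646261.7912
→ Helmert⁻¹: X=-3739144.7078, Y=2236906.1536, Z=4646579.8945
→ geod (Bowring, a=6378137.000): φ=47.03291200°, λ=149.11044600°, h=3171.2320 m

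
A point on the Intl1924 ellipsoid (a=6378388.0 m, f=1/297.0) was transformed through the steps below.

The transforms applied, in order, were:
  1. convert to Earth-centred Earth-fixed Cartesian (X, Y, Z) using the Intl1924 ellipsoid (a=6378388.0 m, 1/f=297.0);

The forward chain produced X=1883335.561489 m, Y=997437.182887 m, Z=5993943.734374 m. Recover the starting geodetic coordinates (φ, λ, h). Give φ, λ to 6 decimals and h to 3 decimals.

φ=70.548693°, λ=27.906233°, h=2228.927 m

start: X=1883335.5615, Y=997437.1829, Z=5993943.7344 m
→ geod (Bowring, a=6378388.000): φ=70.54869300°, λ=27.90623300°, h=2228.9270 m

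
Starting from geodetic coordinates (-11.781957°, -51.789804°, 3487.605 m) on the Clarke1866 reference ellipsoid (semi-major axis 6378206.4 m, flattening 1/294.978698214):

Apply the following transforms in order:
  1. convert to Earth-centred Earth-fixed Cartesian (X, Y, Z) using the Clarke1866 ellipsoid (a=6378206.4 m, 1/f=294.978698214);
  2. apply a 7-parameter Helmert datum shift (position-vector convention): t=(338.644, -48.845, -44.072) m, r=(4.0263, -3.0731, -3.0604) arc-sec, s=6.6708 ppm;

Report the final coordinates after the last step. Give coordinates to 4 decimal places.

X=3865076.9227 m, Y=-4909557.3169 m, Z=-1294522.3189 m

start: φ=-11.781957°, λ=-51.789804°, h=3487.605 m
→ ECEF (a=6378206.400, f=1/294.978698214): X=3864766.0551, Y=-4909443.6467, Z=-1294431.3596
→ Helmert 7p (PV): X=3865076.9227, Y=-4909557.3169, Z=-1294522.3189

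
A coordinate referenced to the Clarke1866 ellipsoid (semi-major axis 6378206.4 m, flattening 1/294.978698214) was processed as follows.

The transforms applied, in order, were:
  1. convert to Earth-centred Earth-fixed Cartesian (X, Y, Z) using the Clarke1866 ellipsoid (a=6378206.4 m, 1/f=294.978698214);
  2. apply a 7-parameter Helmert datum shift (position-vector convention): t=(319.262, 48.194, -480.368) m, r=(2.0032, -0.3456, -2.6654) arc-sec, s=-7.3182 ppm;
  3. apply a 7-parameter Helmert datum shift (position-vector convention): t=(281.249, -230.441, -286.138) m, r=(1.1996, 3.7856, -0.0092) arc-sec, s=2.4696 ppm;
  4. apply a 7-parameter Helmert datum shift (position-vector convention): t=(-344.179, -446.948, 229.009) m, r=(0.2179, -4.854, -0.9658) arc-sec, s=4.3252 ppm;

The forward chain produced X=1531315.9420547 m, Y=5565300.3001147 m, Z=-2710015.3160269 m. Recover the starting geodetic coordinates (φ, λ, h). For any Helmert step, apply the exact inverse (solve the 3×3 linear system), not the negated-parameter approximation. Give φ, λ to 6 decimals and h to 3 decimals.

φ=-25.294585°, λ=74.620714°, h=2627.366 m

start: X=1531315.9421, Y=5565300.3001, Z=-2710015.3160 m
→ Helmert⁻¹: X=1531563.6553, Y=5565727.4834, Z=-2710274.5245
→ Helmert⁻¹: X=1531328.1130, Y=5565928.4862, Z=-2709985.9597
→ Helmert⁻¹: X=1530943.5914, Y=5565914.4931, Z=-2709582.0407
→ geod (Bowring, a=6378206.400): φ=-25.29458500°, λ=74.62071400°, h=2627.3660 m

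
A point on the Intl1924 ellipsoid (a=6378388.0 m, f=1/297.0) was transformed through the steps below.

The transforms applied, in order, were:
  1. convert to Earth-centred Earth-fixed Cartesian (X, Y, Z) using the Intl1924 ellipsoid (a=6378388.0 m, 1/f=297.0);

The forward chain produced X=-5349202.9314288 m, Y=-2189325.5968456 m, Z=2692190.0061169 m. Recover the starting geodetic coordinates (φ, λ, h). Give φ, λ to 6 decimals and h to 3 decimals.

start: X=-5349202.9314, Y=-2189325.5968, Z=2692190.0061 m
→ geod (Bowring, a=6378388.000): φ=25.12364100°, λ=-157.74166100°, h=1584.4350 m

φ=25.123641°, λ=-157.741661°, h=1584.435 m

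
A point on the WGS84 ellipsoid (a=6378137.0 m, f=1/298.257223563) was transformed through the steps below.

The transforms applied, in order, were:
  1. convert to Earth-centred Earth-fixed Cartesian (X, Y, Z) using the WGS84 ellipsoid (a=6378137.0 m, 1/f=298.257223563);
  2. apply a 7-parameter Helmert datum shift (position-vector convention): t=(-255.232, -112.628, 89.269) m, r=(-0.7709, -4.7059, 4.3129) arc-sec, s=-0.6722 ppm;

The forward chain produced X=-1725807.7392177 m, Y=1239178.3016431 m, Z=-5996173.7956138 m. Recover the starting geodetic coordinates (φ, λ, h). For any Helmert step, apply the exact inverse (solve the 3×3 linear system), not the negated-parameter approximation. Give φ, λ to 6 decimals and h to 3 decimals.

φ=-70.610417°, λ=144.314575°, h=2366.489 m

start: X=-1725807.7392, Y=1239178.3016, Z=-5996173.7956 m
→ Helmert⁻¹: X=-1725664.5558, Y=1239350.2560, Z=-5996223.0925
→ geod (Bowring, a=6378137.000): φ=-70.61041700°, λ=144.31457500°, h=2366.4890 m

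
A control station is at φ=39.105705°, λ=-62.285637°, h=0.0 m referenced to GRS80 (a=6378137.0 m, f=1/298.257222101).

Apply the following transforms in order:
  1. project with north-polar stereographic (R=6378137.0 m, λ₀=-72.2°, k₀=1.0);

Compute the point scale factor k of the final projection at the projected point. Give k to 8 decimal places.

start: φ=39.105705°, λ=-62.285637°, h=0.000 m
→ into stereo (λ₀=-72.2°): φ=39.10570500°, λ−λ₀=9.91436300°
scale k = 1.22642724

1.22642724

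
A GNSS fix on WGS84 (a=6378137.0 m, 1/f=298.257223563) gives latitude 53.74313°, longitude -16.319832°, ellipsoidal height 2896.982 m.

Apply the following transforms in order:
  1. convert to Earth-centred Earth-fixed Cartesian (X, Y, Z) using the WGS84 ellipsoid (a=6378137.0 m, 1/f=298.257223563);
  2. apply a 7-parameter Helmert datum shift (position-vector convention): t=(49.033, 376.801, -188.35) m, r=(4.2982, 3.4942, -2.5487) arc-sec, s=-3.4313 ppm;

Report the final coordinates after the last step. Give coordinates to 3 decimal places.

X=3629746.029 m, Y=-1062514.834 m, Z=5121933.574 m

start: φ=53.743130°, λ=-16.319832°, h=2896.982 m
→ ECEF (a=6378137.000, f=1/298.257223563): X=3629635.8096, Y=-1062743.6946, Z=5122223.1325
→ Helmert 7p (PV): X=3629746.0286, Y=-1062514.8341, Z=5121933.5738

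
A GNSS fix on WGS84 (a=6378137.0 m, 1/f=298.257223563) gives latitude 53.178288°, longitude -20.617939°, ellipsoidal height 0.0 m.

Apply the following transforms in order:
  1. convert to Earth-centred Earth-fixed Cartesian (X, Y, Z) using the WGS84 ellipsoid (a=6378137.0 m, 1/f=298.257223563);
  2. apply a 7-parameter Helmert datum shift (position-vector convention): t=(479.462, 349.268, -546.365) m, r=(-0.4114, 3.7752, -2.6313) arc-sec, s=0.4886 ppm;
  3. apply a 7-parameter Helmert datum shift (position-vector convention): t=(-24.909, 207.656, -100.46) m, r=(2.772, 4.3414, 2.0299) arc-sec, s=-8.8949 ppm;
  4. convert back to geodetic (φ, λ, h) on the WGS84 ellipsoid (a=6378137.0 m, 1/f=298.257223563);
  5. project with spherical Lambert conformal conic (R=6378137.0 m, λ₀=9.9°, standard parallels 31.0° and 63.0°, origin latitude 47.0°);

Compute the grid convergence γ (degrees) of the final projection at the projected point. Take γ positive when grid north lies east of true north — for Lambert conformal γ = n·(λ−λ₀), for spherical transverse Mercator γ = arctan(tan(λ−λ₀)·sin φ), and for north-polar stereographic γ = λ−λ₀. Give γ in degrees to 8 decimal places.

-22.61874287

start: φ=53.178288°, λ=-20.617939°, h=0.000 m
→ ECEF (a=6378137.000, f=1/298.257223563): X=3585448.9251, Y=-1348962.9874, Z=5082459.6257
→ Helmert 7p (PV): X=3586005.9531, Y=-1348649.9806, Z=5081852.8111
→ Helmert 7p (PV): X=3586069.3796, Y=-1348463.3327, Z=5081613.5476
→ geod (Bowring, a=6378137.000): φ=53.17081918°, λ=-20.60767787°, h=-434.6096 m
→ into lcc (λ₀=9.9°): φ=53.17081918°, λ−λ₀=-30.50767787°
convergence γ = -22.61874287°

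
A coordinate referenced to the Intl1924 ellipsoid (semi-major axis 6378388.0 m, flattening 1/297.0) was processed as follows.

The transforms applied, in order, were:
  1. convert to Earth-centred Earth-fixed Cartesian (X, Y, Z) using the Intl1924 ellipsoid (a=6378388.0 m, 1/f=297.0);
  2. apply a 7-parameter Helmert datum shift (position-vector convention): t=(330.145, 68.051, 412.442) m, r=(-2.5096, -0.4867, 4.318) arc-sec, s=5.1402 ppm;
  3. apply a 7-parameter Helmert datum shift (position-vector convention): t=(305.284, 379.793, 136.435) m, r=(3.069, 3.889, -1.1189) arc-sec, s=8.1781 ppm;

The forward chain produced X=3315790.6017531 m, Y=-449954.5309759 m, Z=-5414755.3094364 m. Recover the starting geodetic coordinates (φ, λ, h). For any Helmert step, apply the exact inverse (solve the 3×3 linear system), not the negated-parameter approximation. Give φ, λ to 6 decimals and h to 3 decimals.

start: X=3315790.6018, Y=-449954.5310, Z=-5414755.3094 m
→ Helmert⁻¹: X=3315562.7392, Y=-450393.2217, Z=-5414778.2469
→ Helmert⁻¹: X=3315193.3457, Y=-450462.4725, Z=-5415176.1571
→ geod (Bowring, a=6378388.000): φ=-58.46347500°, λ=-7.73785800°, h=2516.9650 m

φ=-58.463475°, λ=-7.737858°, h=2516.965 m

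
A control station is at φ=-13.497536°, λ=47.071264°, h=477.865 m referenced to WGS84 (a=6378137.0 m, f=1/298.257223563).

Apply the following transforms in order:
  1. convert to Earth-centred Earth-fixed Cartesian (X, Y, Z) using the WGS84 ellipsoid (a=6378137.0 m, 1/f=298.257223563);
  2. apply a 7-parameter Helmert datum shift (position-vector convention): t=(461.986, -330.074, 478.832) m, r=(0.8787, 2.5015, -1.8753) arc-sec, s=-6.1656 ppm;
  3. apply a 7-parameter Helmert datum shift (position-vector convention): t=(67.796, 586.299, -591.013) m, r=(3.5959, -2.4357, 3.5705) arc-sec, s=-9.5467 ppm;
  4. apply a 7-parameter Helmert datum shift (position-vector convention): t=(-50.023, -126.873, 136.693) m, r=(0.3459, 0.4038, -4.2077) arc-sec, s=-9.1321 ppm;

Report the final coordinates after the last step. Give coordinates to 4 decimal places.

X=4225603.9142 m, Y=4542261.1116 m, Z=-1478937.4694 m

start: φ=-13.497536°, λ=47.071264°, h=477.865 m
→ ECEF (a=6378137.000, f=1/298.257223563): X=4225177.1677, Y=4542261.5161, Z=-1479095.2567
→ Helmert 7p (PV): X=4225636.4618, Y=4541871.3235, Z=-1478639.1960
→ Helmert 7p (PV): X=4225602.7572, Y=4542513.1863, Z=-1479087.0149
→ Helmert 7p (PV): X=4225603.9142, Y=4542261.1116, Z=-1478937.4694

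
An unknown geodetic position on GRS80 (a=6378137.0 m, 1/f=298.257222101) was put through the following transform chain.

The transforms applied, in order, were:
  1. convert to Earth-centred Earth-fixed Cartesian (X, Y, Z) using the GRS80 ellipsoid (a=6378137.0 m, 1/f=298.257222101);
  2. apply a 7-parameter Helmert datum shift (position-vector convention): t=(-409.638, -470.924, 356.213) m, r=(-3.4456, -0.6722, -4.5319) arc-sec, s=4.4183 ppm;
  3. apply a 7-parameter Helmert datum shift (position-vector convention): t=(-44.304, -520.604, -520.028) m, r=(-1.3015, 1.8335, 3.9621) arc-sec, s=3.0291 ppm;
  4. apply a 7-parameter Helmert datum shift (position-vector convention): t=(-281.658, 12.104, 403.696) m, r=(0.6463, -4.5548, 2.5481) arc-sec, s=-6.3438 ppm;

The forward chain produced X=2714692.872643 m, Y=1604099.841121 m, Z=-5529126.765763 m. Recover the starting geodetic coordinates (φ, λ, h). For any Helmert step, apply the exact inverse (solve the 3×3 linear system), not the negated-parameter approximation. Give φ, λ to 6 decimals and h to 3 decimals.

φ=-60.462046°, λ=30.589180°, h=3834.932 m

start: X=2714692.8726, Y=1604099.8411, Z=-5529126.7658 m
→ Helmert⁻¹: X=2714889.4627, Y=1604047.0484, Z=-5529630.5172
→ Helmert⁻¹: X=2715005.5125, Y=1604545.5276, Z=-5529059.4828
→ Helmert⁻¹: X=2715349.8658, Y=1605161.3866, Z=-5529373.3006
→ geod (Bowring, a=6378137.000): φ=-60.46204600°, λ=30.58918000°, h=3834.9320 m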